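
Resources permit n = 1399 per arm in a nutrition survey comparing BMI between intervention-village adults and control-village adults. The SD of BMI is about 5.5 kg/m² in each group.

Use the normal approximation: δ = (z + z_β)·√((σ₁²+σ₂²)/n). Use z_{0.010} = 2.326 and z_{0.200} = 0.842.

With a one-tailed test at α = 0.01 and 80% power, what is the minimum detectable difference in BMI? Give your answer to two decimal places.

δ = (z_α + z_β) · √((σ₁²+σ₂²)/n)
  = (2.326 + 0.842) · √(60.5/1399)
  = 3.168 · √0.04325
  = 3.168 · 0.2080
  = 0.6588

Minimum detectable difference ≈ 0.66 kg/m²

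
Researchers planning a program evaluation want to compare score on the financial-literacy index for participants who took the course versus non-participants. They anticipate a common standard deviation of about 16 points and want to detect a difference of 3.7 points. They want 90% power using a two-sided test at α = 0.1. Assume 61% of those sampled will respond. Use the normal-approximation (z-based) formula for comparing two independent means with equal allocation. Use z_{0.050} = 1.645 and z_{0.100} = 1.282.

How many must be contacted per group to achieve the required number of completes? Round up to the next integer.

n = 526 per group

n = (z_{α/2} + z_β)² · (σ₁² + σ₂²) / δ²
  = (1.645 + 1.282)² · (2·16² = 512) / 3.7²
  = 8.5673 · 512 / 13.69
  = 320.41
Adjust for 61% response: 320.41 / 0.61 = 525.27.
Round up → n = 526 per group.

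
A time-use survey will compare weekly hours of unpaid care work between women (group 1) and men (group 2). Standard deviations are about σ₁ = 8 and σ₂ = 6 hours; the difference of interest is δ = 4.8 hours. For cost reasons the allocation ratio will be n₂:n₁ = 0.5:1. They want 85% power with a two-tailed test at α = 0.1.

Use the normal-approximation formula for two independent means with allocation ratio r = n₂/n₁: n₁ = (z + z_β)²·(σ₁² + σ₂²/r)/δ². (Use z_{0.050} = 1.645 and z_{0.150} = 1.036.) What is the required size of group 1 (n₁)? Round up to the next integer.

n₁ = 43

n₁ = (z_{α/2} + z_β)² · (σ₁² + σ₂²/r) / δ²
   = (1.645 + 1.036)² · (8² + 6²/0.5) / 4.8²
   = 7.1878 · (64 + 72) / 23.04
   = 7.1878 · 136 / 23.04
   = 42.43
Round up → n₁ = 43; n₂ = r·n₁ = 0.5 × 43 = 22.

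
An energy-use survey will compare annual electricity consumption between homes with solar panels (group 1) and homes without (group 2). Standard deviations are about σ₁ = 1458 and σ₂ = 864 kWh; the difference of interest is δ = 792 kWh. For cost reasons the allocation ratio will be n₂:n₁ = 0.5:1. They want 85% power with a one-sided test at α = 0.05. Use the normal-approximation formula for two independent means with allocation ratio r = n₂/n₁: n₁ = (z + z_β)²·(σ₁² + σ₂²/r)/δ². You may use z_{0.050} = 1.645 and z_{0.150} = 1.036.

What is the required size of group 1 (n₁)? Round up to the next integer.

n₁ = 42

n₁ = (z_α + z_β)² · (σ₁² + σ₂²/r) / δ²
   = (1.645 + 1.036)² · (1458² + 864²/0.5) / 792²
   = 7.1878 · (2125764 + 1492992) / 627264
   = 7.1878 · 3618756 / 627264
   = 41.47
Round up → n₁ = 42; n₂ = r·n₁ = 0.5 × 42 = 21.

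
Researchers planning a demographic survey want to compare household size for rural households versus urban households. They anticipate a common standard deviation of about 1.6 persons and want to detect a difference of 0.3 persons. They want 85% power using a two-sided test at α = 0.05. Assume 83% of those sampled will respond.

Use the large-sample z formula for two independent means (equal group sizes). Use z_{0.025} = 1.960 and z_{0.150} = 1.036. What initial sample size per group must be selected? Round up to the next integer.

n = (z_{α/2} + z_β)² · (σ₁² + σ₂²) / δ²
  = (1.960 + 1.036)² · (2·1.6² = 5.12) / 0.3²
  = 8.9760 · 5.12 / 0.09
  = 510.64
Adjust for 83% response: 510.64 / 0.83 = 615.22.
Round up → n = 616 per group.

n = 616 per group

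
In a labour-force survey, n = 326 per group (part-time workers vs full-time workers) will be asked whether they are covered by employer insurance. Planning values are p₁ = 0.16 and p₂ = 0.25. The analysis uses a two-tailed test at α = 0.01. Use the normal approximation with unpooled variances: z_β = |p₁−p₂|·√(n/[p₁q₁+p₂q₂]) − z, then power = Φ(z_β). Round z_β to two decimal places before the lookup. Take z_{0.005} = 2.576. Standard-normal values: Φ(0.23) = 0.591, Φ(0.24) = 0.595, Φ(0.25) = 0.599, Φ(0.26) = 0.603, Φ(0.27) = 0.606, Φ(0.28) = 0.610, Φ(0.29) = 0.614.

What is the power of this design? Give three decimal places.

Power ≈ 0.614

z_β = |p₁−p₂|·√(n/[p₁q₁+p₂q₂]) − z_{α/2}
    = 0.09 · √(326/0.3219) − 2.576
    = 0.09 · 31.8235 − 2.576
    = 2.8641 − 2.576 = 0.2881 → 0.29
Power = Φ(0.29) = 0.614.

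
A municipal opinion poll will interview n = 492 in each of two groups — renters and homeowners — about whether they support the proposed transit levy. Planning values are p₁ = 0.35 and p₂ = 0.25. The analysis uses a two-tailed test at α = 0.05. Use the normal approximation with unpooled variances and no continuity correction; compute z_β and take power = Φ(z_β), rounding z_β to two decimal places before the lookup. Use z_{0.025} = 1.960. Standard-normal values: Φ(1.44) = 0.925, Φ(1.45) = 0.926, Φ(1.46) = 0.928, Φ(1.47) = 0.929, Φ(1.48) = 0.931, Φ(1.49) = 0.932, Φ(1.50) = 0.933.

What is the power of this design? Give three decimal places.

z_β = |p₁−p₂|·√(n/[p₁q₁+p₂q₂]) − z_{α/2}
    = 0.10 · √(492/0.4150) − 1.960
    = 0.10 · 34.4317 − 1.960
    = 3.4432 − 1.960 = 1.4832 → 1.48
Power = Φ(1.48) = 0.931.

Power ≈ 0.931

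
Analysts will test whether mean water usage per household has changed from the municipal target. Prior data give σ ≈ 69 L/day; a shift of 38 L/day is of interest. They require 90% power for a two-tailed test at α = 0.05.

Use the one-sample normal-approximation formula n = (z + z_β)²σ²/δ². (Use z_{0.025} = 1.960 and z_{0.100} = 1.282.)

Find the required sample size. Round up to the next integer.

n = 35

n = (z_{α/2} + z_β)² · σ² / δ²
  = (1.960 + 1.282)² · 69² / 38²
  = 10.5106 · 4761 / 1444
  = 34.65
Round up → n = 35.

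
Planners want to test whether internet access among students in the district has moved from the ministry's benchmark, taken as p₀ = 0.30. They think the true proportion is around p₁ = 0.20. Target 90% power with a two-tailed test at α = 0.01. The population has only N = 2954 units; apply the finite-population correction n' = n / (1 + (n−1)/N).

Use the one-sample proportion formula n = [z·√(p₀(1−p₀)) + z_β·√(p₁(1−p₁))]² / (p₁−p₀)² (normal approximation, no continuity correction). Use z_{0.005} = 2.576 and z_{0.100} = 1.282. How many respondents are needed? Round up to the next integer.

n = [z_{α/2}·√(p₀q₀) + z_β·√(p₁q₁)]² / (p₁ − p₀)²
  = [2.576·√(0.30·0.70) + 1.282·√(0.20·0.80)]² / (-0.10)²
  = [2.576·0.4583 + 1.282·0.4000]² / 0.0100
  = [1.6933]² / 0.0100
  = 286.72
Finite-population correction (N = 2954): 286.72 / (1 + (286.72 − 1)/2954) = 261.43.
Round up → n = 262.

n = 262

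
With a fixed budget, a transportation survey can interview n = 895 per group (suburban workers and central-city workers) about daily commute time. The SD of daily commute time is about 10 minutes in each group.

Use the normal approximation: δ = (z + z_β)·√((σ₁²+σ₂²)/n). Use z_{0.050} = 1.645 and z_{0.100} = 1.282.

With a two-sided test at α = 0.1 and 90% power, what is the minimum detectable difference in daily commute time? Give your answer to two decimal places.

δ = (z_{α/2} + z_β) · √((σ₁²+σ₂²)/n)
  = (1.645 + 1.282) · √(200/895)
  = 2.927 · √0.22346
  = 2.927 · 0.4727
  = 1.3836

Minimum detectable difference ≈ 1.38 minutes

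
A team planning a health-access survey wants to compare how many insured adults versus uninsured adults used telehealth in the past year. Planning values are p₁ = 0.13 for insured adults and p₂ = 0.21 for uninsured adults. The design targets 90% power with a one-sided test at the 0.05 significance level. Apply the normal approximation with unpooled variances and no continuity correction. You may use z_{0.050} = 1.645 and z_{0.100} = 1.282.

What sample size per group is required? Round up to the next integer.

n = (z_α + z_β)² · [p₁(1−p₁) + p₂(1−p₂)] / (p₁ − p₂)²
  = (1.645 + 1.282)² · (0.13·0.87 + 0.21·0.79) / (-0.08)²
  = (2.927)² · (0.1131 + 0.1659) / 0.0064
  = 8.5673 · 0.2790 / 0.0064
  = 373.48
Round up → n = 374 per group.

n = 374 per group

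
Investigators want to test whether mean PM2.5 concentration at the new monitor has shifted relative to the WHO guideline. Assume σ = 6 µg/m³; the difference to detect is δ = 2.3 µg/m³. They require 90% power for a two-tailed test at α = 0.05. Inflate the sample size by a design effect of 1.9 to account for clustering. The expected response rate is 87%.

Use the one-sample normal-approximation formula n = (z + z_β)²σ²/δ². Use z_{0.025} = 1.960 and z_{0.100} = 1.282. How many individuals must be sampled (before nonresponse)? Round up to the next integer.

n = 157

n = (z_{α/2} + z_β)² · σ² / δ²
  = (1.960 + 1.282)² · 6² / 2.3²
  = 10.5106 · 36 / 5.29
  = 71.53
Design effect: 1.9 × 71.53 = 135.90.
Adjust for 87% response: 135.90 / 0.87 = 156.21.
Round up → n = 157.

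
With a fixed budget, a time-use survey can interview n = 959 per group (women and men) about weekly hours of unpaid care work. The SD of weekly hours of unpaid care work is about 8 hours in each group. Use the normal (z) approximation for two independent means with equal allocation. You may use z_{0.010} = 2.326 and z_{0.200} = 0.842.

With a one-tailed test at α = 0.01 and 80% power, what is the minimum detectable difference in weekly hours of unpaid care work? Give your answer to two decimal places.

δ = (z_α + z_β) · √((σ₁²+σ₂²)/n)
  = (2.326 + 0.842) · √(128/959)
  = 3.168 · √0.13347
  = 3.168 · 0.3653
  = 1.1574

Minimum detectable difference ≈ 1.16 hours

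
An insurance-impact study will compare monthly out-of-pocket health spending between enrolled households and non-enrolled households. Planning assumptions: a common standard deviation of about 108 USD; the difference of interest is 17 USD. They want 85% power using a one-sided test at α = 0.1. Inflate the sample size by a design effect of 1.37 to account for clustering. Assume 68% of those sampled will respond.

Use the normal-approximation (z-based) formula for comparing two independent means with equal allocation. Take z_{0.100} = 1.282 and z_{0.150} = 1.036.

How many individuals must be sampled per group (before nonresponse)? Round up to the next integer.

n = (z_α + z_β)² · (σ₁² + σ₂²) / δ²
  = (1.282 + 1.036)² · (2·108² = 23328) / 17²
  = 5.3731 · 23328 / 289
  = 433.72
Design effect: 1.37 × 433.72 = 594.19.
Adjust for 68% response: 594.19 / 0.68 = 873.81.
Round up → n = 874 per group.

n = 874 per group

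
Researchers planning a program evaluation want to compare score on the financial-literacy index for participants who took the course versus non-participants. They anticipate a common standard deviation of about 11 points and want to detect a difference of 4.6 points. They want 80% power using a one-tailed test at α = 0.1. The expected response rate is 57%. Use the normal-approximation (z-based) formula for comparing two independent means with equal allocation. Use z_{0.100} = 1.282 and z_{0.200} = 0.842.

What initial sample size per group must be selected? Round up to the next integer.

n = (z_α + z_β)² · (σ₁² + σ₂²) / δ²
  = (1.282 + 0.842)² · (2·11² = 242) / 4.6²
  = 4.5114 · 242 / 21.16
  = 51.60
Adjust for 57% response: 51.60 / 0.57 = 90.52.
Round up → n = 91 per group.

n = 91 per group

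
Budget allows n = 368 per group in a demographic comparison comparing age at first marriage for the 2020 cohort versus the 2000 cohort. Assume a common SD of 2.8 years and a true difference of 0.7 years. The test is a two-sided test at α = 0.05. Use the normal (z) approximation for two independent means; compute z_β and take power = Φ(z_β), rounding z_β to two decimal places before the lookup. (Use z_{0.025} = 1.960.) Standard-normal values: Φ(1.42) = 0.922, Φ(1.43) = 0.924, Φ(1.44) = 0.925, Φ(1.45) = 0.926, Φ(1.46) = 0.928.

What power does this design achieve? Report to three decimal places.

Power ≈ 0.924

z_β = δ·√(n/(σ₁²+σ₂²)) − z_{α/2}
    = 0.7 · √(368/15.68) − 1.960
    = 0.7 · 4.84452 − 1.960
    = 3.3912 − 1.960 = 1.4312 → 1.43
Power = Φ(1.43) = 0.924.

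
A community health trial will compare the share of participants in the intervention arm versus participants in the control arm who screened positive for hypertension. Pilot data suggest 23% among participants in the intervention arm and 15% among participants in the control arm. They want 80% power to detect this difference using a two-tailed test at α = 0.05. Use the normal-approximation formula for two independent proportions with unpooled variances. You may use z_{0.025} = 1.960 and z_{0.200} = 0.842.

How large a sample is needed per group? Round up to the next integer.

n = 374 per group

n = (z_{α/2} + z_β)² · [p₁(1−p₁) + p₂(1−p₂)] / (p₁ − p₂)²
  = (1.960 + 0.842)² · (0.23·0.77 + 0.15·0.85) / (0.08)²
  = (2.802)² · (0.1771 + 0.1275) / 0.0064
  = 7.8512 · 0.3046 / 0.0064
  = 373.67
Round up → n = 374 per group.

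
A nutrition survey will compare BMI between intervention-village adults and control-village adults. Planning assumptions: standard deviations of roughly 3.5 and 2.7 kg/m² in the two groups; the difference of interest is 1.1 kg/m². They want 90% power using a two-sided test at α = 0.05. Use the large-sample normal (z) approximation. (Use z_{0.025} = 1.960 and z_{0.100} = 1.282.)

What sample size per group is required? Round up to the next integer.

n = 170 per group

n = (z_{α/2} + z_β)² · (σ₁² + σ₂²) / δ²
  = (1.960 + 1.282)² · (3.5² + 2.7² = 19.54) / 1.1²
  = 10.5106 · 19.54 / 1.21
  = 169.73
Round up → n = 170 per group.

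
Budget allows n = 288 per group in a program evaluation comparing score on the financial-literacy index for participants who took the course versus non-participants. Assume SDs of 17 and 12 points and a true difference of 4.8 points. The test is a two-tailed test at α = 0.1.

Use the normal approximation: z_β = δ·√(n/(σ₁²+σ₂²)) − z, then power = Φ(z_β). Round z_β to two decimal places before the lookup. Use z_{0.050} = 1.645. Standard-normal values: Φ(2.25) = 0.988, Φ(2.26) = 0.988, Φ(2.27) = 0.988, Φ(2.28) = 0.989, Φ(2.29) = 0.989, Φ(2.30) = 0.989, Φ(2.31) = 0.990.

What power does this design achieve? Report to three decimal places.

z_β = δ·√(n/(σ₁²+σ₂²)) − z_{α/2}
    = 4.8 · √(288/433) − 1.645
    = 4.8 · 0.81555 − 1.645
    = 3.9147 − 1.645 = 2.2697 → 2.27
Power = Φ(2.27) = 0.988.

Power ≈ 0.988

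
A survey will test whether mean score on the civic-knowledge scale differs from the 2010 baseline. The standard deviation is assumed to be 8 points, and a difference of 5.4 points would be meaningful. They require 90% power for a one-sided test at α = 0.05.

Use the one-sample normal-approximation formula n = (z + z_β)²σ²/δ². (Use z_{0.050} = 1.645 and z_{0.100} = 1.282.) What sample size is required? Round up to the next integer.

n = 19

n = (z_α + z_β)² · σ² / δ²
  = (1.645 + 1.282)² · 8² / 5.4²
  = 8.5673 · 64 / 29.16
  = 18.80
Round up → n = 19.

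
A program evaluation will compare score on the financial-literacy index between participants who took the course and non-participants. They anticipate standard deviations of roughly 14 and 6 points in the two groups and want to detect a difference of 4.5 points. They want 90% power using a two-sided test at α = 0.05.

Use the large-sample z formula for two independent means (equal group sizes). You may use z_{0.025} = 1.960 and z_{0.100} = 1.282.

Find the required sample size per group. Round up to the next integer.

n = (z_{α/2} + z_β)² · (σ₁² + σ₂²) / δ²
  = (1.960 + 1.282)² · (14² + 6² = 232) / 4.5²
  = 10.5106 · 232 / 20.25
  = 120.42
Round up → n = 121 per group.

n = 121 per group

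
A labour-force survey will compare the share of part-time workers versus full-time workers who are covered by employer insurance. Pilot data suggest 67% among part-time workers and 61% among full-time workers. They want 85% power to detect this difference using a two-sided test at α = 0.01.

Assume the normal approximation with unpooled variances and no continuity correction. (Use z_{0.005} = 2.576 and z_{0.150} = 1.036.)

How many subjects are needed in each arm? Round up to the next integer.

n = (z_{α/2} + z_β)² · [p₁(1−p₁) + p₂(1−p₂)] / (p₁ − p₂)²
  = (2.576 + 1.036)² · (0.67·0.33 + 0.61·0.39) / (0.06)²
  = (3.612)² · (0.2211 + 0.2379) / 0.0036
  = 13.0465 · 0.4590 / 0.0036
  = 1663.43
Round up → n = 1664 per group.

n = 1664 per group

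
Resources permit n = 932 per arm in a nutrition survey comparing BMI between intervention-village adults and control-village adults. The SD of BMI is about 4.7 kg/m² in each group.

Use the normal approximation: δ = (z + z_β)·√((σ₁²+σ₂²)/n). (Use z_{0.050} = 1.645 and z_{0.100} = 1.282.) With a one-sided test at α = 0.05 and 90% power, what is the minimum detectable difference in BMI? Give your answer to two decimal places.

Minimum detectable difference ≈ 0.64 kg/m²

δ = (z_α + z_β) · √((σ₁²+σ₂²)/n)
  = (1.645 + 1.282) · √(44.18/932)
  = 2.927 · √0.0474
  = 2.927 · 0.2177
  = 0.6373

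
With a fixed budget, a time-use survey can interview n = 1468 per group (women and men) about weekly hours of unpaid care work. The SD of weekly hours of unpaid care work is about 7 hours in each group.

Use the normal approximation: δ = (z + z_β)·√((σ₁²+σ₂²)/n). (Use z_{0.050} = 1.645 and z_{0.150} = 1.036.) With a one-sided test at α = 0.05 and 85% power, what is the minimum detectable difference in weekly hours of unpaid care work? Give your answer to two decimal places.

δ = (z_α + z_β) · √((σ₁²+σ₂²)/n)
  = (1.645 + 1.036) · √(98/1468)
  = 2.681 · √0.06676
  = 2.681 · 0.2584
  = 0.6927

Minimum detectable difference ≈ 0.69 hours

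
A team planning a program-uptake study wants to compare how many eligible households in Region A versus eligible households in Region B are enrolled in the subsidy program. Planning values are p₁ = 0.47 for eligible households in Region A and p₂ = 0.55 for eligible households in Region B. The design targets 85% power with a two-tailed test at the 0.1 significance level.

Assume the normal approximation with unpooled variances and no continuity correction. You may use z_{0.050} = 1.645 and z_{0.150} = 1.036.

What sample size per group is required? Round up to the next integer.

n = (z_{α/2} + z_β)² · [p₁(1−p₁) + p₂(1−p₂)] / (p₁ − p₂)²
  = (1.645 + 1.036)² · (0.47·0.53 + 0.55·0.45) / (-0.08)²
  = (2.681)² · (0.2491 + 0.2475) / 0.0064
  = 7.1878 · 0.4966 / 0.0064
  = 557.73
Round up → n = 558 per group.

n = 558 per group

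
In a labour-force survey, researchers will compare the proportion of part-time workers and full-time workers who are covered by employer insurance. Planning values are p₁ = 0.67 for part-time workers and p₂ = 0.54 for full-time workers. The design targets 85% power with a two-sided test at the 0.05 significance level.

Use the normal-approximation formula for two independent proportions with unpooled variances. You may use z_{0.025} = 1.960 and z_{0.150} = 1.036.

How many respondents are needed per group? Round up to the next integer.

n = 250 per group

n = (z_{α/2} + z_β)² · [p₁(1−p₁) + p₂(1−p₂)] / (p₁ − p₂)²
  = (1.960 + 1.036)² · (0.67·0.33 + 0.54·0.46) / (0.13)²
  = (2.996)² · (0.2211 + 0.2484) / 0.0169
  = 8.9760 · 0.4695 / 0.0169
  = 249.36
Round up → n = 250 per group.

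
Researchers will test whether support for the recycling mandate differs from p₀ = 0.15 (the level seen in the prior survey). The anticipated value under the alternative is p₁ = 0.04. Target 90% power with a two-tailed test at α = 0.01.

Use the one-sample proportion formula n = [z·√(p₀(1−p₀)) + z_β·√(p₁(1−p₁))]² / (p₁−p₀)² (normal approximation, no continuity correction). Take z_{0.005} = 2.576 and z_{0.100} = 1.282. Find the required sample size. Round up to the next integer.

n = [z_{α/2}·√(p₀q₀) + z_β·√(p₁q₁)]² / (p₁ − p₀)²
  = [2.576·√(0.15·0.85) + 1.282·√(0.04·0.96)]² / (-0.11)²
  = [2.576·0.3571 + 1.282·0.1960]² / 0.0121
  = [1.1710]² / 0.0121
  = 113.33
Round up → n = 114.

n = 114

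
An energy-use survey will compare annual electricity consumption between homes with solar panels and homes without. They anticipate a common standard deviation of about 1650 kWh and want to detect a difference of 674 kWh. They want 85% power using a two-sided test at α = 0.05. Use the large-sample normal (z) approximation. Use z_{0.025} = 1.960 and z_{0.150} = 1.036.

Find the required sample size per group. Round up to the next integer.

n = 108 per group

n = (z_{α/2} + z_β)² · (σ₁² + σ₂²) / δ²
  = (1.960 + 1.036)² · (2·1650² = 5445000) / 674²
  = 8.9760 · 5445000 / 454276
  = 107.59
Round up → n = 108 per group.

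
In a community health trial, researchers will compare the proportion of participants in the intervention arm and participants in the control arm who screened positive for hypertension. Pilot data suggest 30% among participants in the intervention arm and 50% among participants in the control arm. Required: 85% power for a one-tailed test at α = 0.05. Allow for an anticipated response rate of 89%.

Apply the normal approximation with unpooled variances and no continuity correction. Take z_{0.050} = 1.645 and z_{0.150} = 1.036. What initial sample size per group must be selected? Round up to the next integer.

n = (z_α + z_β)² · [p₁(1−p₁) + p₂(1−p₂)] / (p₁ − p₂)²
  = (1.645 + 1.036)² · (0.30·0.70 + 0.50·0.50) / (-0.20)²
  = (2.681)² · (0.2100 + 0.2500) / 0.0400
  = 7.1878 · 0.4600 / 0.0400
  = 82.66
Adjust for 89% response: 82.66 / 0.89 = 92.88.
Round up → n = 93 per group.

n = 93 per group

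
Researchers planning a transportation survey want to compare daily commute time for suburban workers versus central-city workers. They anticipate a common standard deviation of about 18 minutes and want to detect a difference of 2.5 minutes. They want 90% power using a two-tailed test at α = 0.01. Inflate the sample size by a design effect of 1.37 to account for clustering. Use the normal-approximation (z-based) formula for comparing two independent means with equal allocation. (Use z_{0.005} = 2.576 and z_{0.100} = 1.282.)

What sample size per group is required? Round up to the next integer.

n = 2115 per group

n = (z_{α/2} + z_β)² · (σ₁² + σ₂²) / δ²
  = (2.576 + 1.282)² · (2·18² = 648) / 2.5²
  = 14.8842 · 648 / 6.25
  = 1543.19
Design effect: 1.37 × 1543.19 = 2114.17.
Round up → n = 2115 per group.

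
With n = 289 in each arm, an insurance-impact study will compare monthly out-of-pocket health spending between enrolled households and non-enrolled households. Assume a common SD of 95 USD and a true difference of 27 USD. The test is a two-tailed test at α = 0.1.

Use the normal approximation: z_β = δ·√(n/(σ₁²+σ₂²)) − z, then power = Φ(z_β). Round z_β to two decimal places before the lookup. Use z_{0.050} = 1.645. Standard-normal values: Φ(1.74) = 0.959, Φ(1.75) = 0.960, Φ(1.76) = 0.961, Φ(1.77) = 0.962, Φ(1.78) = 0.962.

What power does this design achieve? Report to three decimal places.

Power ≈ 0.962

z_β = δ·√(n/(σ₁²+σ₂²)) − z_{α/2}
    = 27 · √(289/18050) − 1.645
    = 27 · 0.12653 − 1.645
    = 3.4164 − 1.645 = 1.7714 → 1.77
Power = Φ(1.77) = 0.962.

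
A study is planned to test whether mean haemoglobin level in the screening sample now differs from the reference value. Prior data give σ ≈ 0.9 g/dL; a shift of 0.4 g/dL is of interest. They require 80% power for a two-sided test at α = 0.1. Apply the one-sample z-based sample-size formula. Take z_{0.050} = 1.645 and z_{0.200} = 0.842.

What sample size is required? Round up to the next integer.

n = (z_{α/2} + z_β)² · σ² / δ²
  = (1.645 + 0.842)² · 0.9² / 0.4²
  = 6.1852 · 0.81 / 0.16
  = 31.31
Round up → n = 32.

n = 32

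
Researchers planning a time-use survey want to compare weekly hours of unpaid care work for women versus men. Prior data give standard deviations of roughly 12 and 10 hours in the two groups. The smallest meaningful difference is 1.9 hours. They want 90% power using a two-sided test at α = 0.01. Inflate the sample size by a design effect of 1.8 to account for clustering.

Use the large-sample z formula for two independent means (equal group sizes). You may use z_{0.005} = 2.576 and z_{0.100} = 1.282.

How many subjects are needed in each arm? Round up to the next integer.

n = (z_{α/2} + z_β)² · (σ₁² + σ₂²) / δ²
  = (2.576 + 1.282)² · (12² + 10² = 244) / 1.9²
  = 14.8842 · 244 / 3.61
  = 1006.02
Design effect: 1.8 × 1006.02 = 1810.84.
Round up → n = 1811 per group.

n = 1811 per group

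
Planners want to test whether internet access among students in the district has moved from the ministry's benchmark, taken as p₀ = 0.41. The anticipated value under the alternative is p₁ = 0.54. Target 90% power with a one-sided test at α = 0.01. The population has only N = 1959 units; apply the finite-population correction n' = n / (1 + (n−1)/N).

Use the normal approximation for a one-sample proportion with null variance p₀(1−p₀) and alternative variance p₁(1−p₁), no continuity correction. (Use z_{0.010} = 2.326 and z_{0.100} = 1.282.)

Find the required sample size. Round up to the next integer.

n = [z_α·√(p₀q₀) + z_β·√(p₁q₁)]² / (p₁ − p₀)²
  = [2.326·√(0.41·0.59) + 1.282·√(0.54·0.46)]² / (0.13)²
  = [2.326·0.4918 + 1.282·0.4984]² / 0.0169
  = [1.7829]² / 0.0169
  = 188.10
Finite-population correction (N = 1959): 188.10 / (1 + (188.10 − 1)/1959) = 171.70.
Round up → n = 172.

n = 172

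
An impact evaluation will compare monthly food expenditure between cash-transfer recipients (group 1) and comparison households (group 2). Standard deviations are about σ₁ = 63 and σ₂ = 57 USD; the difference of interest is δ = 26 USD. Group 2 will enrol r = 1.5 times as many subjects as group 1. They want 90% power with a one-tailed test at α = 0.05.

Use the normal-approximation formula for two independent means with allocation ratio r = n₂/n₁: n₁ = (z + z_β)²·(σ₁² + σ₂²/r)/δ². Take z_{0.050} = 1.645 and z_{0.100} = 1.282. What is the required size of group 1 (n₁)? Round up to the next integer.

n₁ = 78

n₁ = (z_α + z_β)² · (σ₁² + σ₂²/r) / δ²
   = (1.645 + 1.282)² · (63² + 57²/1.5) / 26²
   = 8.5673 · (3969 + 2166) / 676
   = 8.5673 · 6135 / 676
   = 77.75
Round up → n₁ = 78; n₂ = r·n₁ = 1.5 × 78 = 117.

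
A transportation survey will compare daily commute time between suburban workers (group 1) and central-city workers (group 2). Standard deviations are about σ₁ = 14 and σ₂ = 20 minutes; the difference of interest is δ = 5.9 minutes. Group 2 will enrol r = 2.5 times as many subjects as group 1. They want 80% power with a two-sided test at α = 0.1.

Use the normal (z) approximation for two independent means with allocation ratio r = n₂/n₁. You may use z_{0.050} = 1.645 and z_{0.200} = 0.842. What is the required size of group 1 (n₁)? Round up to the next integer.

n₁ = (z_{α/2} + z_β)² · (σ₁² + σ₂²/r) / δ²
   = (1.645 + 0.842)² · (14² + 20²/2.5) / 5.9²
   = 6.1852 · (196 + 160) / 34.81
   = 6.1852 · 356 / 34.81
   = 63.26
Round up → n₁ = 64; n₂ = r·n₁ = 2.5 × 64 = 160.

n₁ = 64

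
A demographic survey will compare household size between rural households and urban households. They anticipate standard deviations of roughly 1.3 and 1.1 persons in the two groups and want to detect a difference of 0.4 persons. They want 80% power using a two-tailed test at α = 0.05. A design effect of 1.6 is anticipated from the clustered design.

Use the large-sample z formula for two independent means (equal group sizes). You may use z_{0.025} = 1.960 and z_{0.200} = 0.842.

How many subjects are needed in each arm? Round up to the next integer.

n = (z_{α/2} + z_β)² · (σ₁² + σ₂²) / δ²
  = (1.960 + 0.842)² · (1.3² + 1.1² = 2.9) / 0.4²
  = 7.8512 · 2.9 / 0.16
  = 142.30
Design effect: 1.6 × 142.30 = 227.68.
Round up → n = 228 per group.

n = 228 per group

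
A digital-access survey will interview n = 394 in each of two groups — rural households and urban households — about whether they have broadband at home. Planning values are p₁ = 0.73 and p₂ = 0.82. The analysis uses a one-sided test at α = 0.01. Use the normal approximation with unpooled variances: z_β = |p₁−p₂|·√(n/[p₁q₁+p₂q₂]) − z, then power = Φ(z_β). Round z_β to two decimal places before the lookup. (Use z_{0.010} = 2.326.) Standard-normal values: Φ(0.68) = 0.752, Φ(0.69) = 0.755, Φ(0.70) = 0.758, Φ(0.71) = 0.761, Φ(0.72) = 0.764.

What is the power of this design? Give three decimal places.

z_β = |p₁−p₂|·√(n/[p₁q₁+p₂q₂]) − z_α
    = 0.09 · √(394/0.3447) − 2.326
    = 0.09 · 33.8086 − 2.326
    = 3.0428 − 2.326 = 0.7168 → 0.72
Power = Φ(0.72) = 0.764.

Power ≈ 0.764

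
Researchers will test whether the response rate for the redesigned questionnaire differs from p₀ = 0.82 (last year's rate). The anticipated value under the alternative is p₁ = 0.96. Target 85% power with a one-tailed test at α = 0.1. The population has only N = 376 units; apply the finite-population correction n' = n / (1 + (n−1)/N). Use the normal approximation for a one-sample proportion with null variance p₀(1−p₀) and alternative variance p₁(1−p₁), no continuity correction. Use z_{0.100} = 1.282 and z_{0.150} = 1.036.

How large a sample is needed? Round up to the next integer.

n = [z_α·√(p₀q₀) + z_β·√(p₁q₁)]² / (p₁ − p₀)²
  = [1.282·√(0.82·0.18) + 1.036·√(0.96·0.04)]² / (0.14)²
  = [1.282·0.3842 + 1.036·0.1960]² / 0.0196
  = [0.6955]² / 0.0196
  = 24.68
Finite-population correction (N = 376): 24.68 / (1 + (24.68 − 1)/376) = 23.22.
Round up → n = 24.

n = 24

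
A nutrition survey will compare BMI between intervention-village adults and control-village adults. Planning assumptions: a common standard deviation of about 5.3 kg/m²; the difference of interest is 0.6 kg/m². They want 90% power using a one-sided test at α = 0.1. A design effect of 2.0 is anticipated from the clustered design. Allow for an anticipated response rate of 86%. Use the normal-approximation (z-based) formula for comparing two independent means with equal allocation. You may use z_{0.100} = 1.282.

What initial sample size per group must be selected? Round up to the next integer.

n = (z_α + z_β)² · (σ₁² + σ₂²) / δ²
  = (1.282 + 1.282)² · (2·5.3² = 56.18) / 0.6²
  = 6.5741 · 56.18 / 0.36
  = 1025.92
Design effect: 2.0 × 1025.92 = 2051.85.
Adjust for 86% response: 2051.85 / 0.86 = 2385.87.
Round up → n = 2386 per group.

n = 2386 per group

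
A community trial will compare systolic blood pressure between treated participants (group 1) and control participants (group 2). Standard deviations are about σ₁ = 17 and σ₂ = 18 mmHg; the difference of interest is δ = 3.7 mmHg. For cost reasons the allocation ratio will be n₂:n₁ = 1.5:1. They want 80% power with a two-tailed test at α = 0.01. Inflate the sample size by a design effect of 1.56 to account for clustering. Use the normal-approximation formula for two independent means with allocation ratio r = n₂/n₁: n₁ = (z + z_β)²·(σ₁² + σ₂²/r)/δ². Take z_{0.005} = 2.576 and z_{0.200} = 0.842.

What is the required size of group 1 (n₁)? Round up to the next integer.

n₁ = 673

n₁ = (z_{α/2} + z_β)² · (σ₁² + σ₂²/r) / δ²
   = (2.576 + 0.842)² · (17² + 18²/1.5) / 3.7²
   = 11.6827 · (289 + 216) / 13.69
   = 11.6827 · 505 / 13.69
   = 430.96
Design effect: 1.56 × 430.96 = 672.29.
Round up → n₁ = 673; n₂ = r·n₁ = 1.5 × 673 = 1010.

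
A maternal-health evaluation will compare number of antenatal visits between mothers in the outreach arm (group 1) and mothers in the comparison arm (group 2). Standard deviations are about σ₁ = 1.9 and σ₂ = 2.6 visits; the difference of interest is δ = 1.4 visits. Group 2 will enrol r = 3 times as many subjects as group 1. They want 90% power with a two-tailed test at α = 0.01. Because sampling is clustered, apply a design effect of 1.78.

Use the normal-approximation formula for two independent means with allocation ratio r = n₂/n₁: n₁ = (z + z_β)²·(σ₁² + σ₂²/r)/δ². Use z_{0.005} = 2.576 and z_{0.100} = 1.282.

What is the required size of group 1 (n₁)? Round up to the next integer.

n₁ = (z_{α/2} + z_β)² · (σ₁² + σ₂²/r) / δ²
   = (2.576 + 1.282)² · (1.9² + 2.6²/3) / 1.4²
   = 14.8842 · (3.61 + 2.2533) / 1.96
   = 14.8842 · 5.8633 / 1.96
   = 44.53
Design effect: 1.78 × 44.53 = 79.26.
Round up → n₁ = 80; n₂ = r·n₁ = 3 × 80 = 240.

n₁ = 80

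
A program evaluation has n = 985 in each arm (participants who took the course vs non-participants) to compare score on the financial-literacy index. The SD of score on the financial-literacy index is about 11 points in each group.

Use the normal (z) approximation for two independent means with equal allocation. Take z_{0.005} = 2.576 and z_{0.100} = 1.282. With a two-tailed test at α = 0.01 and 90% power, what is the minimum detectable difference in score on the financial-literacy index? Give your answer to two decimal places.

Minimum detectable difference ≈ 1.91 points

δ = (z_{α/2} + z_β) · √((σ₁²+σ₂²)/n)
  = (2.576 + 1.282) · √(242/985)
  = 3.858 · √0.24569
  = 3.858 · 0.4957
  = 1.9123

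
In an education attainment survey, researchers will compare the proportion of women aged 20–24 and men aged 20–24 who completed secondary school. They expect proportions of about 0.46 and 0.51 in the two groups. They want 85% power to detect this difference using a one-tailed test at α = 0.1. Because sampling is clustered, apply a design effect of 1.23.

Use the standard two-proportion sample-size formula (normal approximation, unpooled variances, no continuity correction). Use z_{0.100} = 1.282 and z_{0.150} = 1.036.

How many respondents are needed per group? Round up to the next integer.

n = (z_α + z_β)² · [p₁(1−p₁) + p₂(1−p₂)] / (p₁ − p₂)²
  = (1.282 + 1.036)² · (0.46·0.54 + 0.51·0.49) / (-0.05)²
  = (2.318)² · (0.2484 + 0.2499) / 0.0025
  = 5.3731 · 0.4983 / 0.0025
  = 1070.97
Design effect: 1.23 × 1070.97 = 1317.29.
Round up → n = 1318 per group.

n = 1318 per group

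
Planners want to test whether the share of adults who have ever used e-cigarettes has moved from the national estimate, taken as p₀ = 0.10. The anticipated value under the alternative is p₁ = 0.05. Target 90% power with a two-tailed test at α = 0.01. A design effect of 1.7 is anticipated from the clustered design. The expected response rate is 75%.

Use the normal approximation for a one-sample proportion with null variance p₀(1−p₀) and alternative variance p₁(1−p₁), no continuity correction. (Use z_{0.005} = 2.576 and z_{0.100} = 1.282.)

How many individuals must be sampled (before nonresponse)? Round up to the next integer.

n = 1004

n = [z_{α/2}·√(p₀q₀) + z_β·√(p₁q₁)]² / (p₁ − p₀)²
  = [2.576·√(0.10·0.90) + 1.282·√(0.05·0.95)]² / (-0.05)²
  = [2.576·0.3000 + 1.282·0.2179]² / 0.0025
  = [1.0522]² / 0.0025
  = 442.85
Design effect: 1.7 × 442.85 = 752.85.
Adjust for 75% response: 752.85 / 0.75 = 1003.80.
Round up → n = 1004.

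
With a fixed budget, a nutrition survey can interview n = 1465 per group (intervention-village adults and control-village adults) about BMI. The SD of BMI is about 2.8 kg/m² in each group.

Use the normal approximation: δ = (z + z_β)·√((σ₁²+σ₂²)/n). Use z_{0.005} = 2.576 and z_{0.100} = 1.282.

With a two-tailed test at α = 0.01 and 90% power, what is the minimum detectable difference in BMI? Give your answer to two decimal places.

Minimum detectable difference ≈ 0.40 kg/m²

δ = (z_{α/2} + z_β) · √((σ₁²+σ₂²)/n)
  = (2.576 + 1.282) · √(15.68/1465)
  = 3.858 · √0.0107
  = 3.858 · 0.1035
  = 0.3991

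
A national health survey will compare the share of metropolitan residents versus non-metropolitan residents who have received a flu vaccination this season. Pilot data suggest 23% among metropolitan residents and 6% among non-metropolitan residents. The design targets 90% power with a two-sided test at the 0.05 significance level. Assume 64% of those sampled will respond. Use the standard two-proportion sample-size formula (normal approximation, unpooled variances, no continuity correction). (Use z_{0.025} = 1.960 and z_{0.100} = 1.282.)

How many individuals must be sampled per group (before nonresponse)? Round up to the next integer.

n = (z_{α/2} + z_β)² · [p₁(1−p₁) + p₂(1−p₂)] / (p₁ − p₂)²
  = (1.960 + 1.282)² · (0.23·0.77 + 0.06·0.94) / (0.17)²
  = (3.242)² · (0.1771 + 0.0564) / 0.0289
  = 10.5106 · 0.2335 / 0.0289
  = 84.92
Adjust for 64% response: 84.92 / 0.64 = 132.69.
Round up → n = 133 per group.

n = 133 per group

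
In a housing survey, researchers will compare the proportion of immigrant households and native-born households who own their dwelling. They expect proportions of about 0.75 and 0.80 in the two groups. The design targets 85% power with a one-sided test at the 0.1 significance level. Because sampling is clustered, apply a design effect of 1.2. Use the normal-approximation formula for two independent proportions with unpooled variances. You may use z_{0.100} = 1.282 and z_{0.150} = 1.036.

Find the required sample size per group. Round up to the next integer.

n = 897 per group

n = (z_α + z_β)² · [p₁(1−p₁) + p₂(1−p₂)] / (p₁ − p₂)²
  = (1.282 + 1.036)² · (0.75·0.25 + 0.80·0.20) / (-0.05)²
  = (2.318)² · (0.1875 + 0.1600) / 0.0025
  = 5.3731 · 0.3475 / 0.0025
  = 746.86
Design effect: 1.2 × 746.86 = 896.24.
Round up → n = 897 per group.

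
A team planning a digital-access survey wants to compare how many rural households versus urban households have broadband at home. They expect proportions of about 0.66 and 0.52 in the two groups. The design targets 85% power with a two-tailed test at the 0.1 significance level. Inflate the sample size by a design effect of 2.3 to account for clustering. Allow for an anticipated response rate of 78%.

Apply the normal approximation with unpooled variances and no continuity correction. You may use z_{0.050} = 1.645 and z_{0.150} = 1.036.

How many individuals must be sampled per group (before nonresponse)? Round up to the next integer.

n = 513 per group

n = (z_{α/2} + z_β)² · [p₁(1−p₁) + p₂(1−p₂)] / (p₁ − p₂)²
  = (1.645 + 1.036)² · (0.66·0.34 + 0.52·0.48) / (0.14)²
  = (2.681)² · (0.2244 + 0.2496) / 0.0196
  = 7.1878 · 0.4740 / 0.0196
  = 173.83
Design effect: 2.3 × 173.83 = 399.80.
Adjust for 78% response: 399.80 / 0.78 = 512.57.
Round up → n = 513 per group.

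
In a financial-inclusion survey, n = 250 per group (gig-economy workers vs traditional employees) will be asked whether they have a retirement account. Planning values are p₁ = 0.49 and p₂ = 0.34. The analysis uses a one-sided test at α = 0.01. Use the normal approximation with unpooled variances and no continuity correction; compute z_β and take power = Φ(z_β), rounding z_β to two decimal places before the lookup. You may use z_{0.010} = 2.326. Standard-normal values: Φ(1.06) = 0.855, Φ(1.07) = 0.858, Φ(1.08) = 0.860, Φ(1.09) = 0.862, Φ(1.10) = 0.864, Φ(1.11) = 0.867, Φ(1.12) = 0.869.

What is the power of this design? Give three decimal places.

Power ≈ 0.869

z_β = |p₁−p₂|·√(n/[p₁q₁+p₂q₂]) − z_α
    = 0.15 · √(250/0.4743) − 2.326
    = 0.15 · 22.9585 − 2.326
    = 3.4438 − 2.326 = 1.1178 → 1.12
Power = Φ(1.12) = 0.869.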